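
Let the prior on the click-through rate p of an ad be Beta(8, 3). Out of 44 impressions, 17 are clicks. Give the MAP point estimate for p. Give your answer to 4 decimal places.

Prior: Beta(8, 3).
Data: 17 successes in 44 trials. The binomial likelihood contributes p^17(1−p)^27, so the posterior is Beta(8+17, 3+27) = Beta(25, 30).
For Beta(a, b) with a, b > 1 the mode is (a−1)/(a+b−2) = 24/53 ≈ 0.4528.

p̂_MAP = 0.4528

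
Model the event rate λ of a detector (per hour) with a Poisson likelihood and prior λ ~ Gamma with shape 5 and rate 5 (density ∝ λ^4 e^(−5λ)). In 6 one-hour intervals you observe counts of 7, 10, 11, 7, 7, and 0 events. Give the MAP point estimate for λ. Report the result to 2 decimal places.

λ̂_MAP = 4.18

Σxᵢ = 7+10+11+7+7+0 = 42, with n = 6.
Posterior ∝ λ^4e^(−5λ) · λ^42e^(−6λ) = λ^46e^(−11λ), i.e. Gamma(shape=47, rate=11).
The mode of a Gamma(a, b) with a ≥ 1 (shape–rate) is (a−1)/b = 46/11 ≈ 4.18.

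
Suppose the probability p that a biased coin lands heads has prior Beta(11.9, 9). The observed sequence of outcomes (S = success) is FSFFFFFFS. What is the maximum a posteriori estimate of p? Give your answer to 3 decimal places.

p̂_MAP = 0.462

Prior: Beta(11.9, 9).
Data: 2 successes in 9 trials (from the sequence). The binomial likelihood contributes p^2(1−p)^7, so the posterior is Beta(11.9+2, 9+7) = Beta(13.9, 16).
For Beta(a, b) with a, b > 1 the mode is (a−1)/(a+b−2) = 12.9/27.9 ≈ 0.462.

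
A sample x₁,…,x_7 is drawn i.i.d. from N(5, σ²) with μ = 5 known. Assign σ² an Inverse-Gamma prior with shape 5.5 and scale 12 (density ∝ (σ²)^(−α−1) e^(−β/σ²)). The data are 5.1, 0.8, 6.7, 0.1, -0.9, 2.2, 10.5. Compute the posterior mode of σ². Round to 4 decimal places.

Sum of squared deviations about the known mean: SS = (5.1−5)² + (0.8−5)² + (6.7−5)² + (0.1−5)² + (-0.9−5)² + (2.2−5)² + (10.5−5)² = 117.45.
The Normal likelihood contributes (σ²)^(−n/2) exp(−SS/(2σ²)), so the posterior is Inverse-Gamma(α + n/2, β + SS/2) = Inverse-Gamma(9, 70.725).
The mode of Inverse-Gamma(a, b) is b/(a+1) = 70.725/10 ≈ 7.0725.

σ̂²_MAP = 7.0725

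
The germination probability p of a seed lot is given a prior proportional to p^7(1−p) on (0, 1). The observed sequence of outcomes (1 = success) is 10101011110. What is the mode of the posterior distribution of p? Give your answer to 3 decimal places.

p̂_MAP = 0.737

The prior density ∝ p^7(1−p)^1 is the kernel of Beta(8, 2).
Data: 7 successes in 11 trials (from the sequence). The binomial likelihood contributes p^7(1−p)^4, so the posterior is Beta(8+7, 2+4) = Beta(15, 6).
For Beta(a, b) with a, b > 1 the mode is (a−1)/(a+b−2) = 14/19 ≈ 0.737.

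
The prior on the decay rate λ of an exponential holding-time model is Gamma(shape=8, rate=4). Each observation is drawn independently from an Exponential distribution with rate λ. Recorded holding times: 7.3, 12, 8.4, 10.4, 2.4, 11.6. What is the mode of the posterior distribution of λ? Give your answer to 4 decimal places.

The Exponential(rate=λ) likelihood is ∝ λ^n e^(−λΣtᵢ). Here n = 6 and Σtᵢ = 7.3 + 12 + 8.4 + 10.4 + 2.4 + 11.6 = 52.1.
Posterior ∝ λ^7e^(−4λ) · λ^6e^(−52.1λ) = λ^13e^(−56.1λ), i.e. Gamma(14, 56.1).
Mode = (a−1)/b = 13/56.1 ≈ 0.2317.

λ̂_MAP = 0.2317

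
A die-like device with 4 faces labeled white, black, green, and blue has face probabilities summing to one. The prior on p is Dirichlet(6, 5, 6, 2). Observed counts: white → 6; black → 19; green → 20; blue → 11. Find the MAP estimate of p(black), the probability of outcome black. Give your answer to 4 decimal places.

The posterior is Dirichlet(αᵢ + nᵢ) = Dirichlet(12, 24, 26, 13).
For a Dirichlet(a₁,…,a_K) with all aᵢ > 1, the mode has j-th component (aⱼ − 1)/(Σaᵢ − K).
Here Σaᵢ = 75 and K = 4, so p(black) = (24 − 1)/(75 − 4) = 23/71 ≈ 0.3239.

MAP estimate of p(black) = 0.3239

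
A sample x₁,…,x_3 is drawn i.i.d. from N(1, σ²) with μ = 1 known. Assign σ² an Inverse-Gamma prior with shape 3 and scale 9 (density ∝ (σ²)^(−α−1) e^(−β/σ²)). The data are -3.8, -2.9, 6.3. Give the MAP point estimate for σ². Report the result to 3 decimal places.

σ̂²_MAP = 7.667

Sum of squared deviations about the known mean: SS = (-3.8−1)² + (-2.9−1)² + (6.3−1)² = 66.34.
The Normal likelihood contributes (σ²)^(−n/2) exp(−SS/(2σ²)), so the posterior is Inverse-Gamma(α + n/2, β + SS/2) = Inverse-Gamma(4.5, 42.17).
The mode of Inverse-Gamma(a, b) is b/(a+1) = 42.17/5.5 ≈ 7.667.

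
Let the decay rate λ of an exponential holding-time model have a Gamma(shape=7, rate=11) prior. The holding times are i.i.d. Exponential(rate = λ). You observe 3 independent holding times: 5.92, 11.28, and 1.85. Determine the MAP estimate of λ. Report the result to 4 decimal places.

The Exponential(rate=λ) likelihood is ∝ λ^n e^(−λΣtᵢ). Here n = 3 and Σtᵢ = 5.92 + 11.28 + 1.85 = 19.05.
Posterior ∝ λ^6e^(−11λ) · λ^3e^(−19.05λ) = λ^9e^(−30.05λ), i.e. Gamma(10, 30.05).
Mode = (a−1)/b = 9/30.05 ≈ 0.2995.

λ̂_MAP = 0.2995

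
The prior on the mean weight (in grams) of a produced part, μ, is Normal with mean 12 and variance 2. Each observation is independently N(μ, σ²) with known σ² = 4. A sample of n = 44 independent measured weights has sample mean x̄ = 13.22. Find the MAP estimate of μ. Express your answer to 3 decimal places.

μ̂_MAP = 13.167

n = 44, x̄ = 13.22.
For a Normal prior and Normal likelihood with known variance, the posterior is Normal; its mode equals its mean, the precision-weighted average.
Prior precision 1/σ₀² = 1/2 = 0.5; data precision n/σ² = 44/4 = 11.
μ̂ = (0.5·12 + 11·13.22) / (0.5 + 11) = 151.42/11.5 = 7571/575 ≈ 13.167.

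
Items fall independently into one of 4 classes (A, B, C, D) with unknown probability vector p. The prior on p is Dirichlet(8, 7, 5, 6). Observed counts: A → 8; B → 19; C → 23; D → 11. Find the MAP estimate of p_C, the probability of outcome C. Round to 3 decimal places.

The posterior is Dirichlet(αᵢ + nᵢ) = Dirichlet(16, 26, 28, 17).
For a Dirichlet(a₁,…,a_K) with all aᵢ > 1, the mode has j-th component (aⱼ − 1)/(Σaᵢ − K).
Here Σaᵢ = 87 and K = 4, so p_C = (28 − 1)/(87 − 4) = 27/83 ≈ 0.325.

MAP estimate of p_C = 0.325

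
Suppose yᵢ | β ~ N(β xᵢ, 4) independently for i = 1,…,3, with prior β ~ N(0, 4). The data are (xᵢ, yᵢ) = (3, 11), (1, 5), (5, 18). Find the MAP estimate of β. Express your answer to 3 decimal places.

β̂_MAP = 3.556

log p(β | y) = −Σ(yᵢ − βxᵢ)²/(2·4) − β²/(2·4) + const.
Setting the derivative to zero: Σxᵢ(yᵢ − βxᵢ)/4 − β/4 = 0, so β = Σxᵢyᵢ / (Σxᵢ² + σ²/τ²).
Σxᵢyᵢ = 3·11 + 1·5 + 5·18 = 128; Σxᵢ² = 35; σ²/τ² = 1.
β̂_MAP = 128 / (35 + 1) = 128/36 ≈ 3.556.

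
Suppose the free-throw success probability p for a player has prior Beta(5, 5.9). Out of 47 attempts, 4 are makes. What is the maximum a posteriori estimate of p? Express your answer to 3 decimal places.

p̂_MAP = 0.143

Prior: Beta(5, 5.9).
Data: 4 successes in 47 trials. The binomial likelihood contributes p^4(1−p)^43, so the posterior is Beta(5+4, 5.9+43) = Beta(9, 48.9).
For Beta(a, b) with a, b > 1 the mode is (a−1)/(a+b−2) = 8/55.9 ≈ 0.143.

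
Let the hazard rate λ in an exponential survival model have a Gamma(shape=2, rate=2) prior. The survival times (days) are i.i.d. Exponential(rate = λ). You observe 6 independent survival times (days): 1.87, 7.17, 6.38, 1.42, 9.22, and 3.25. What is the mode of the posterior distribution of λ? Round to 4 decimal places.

λ̂_MAP = 0.2236

The Exponential(rate=λ) likelihood is ∝ λ^n e^(−λΣtᵢ). Here n = 6 and Σtᵢ = 1.87 + 7.17 + 6.38 + 1.42 + 9.22 + 3.25 = 29.31.
Posterior ∝ λe^(−2λ) · λ^6e^(−29.31λ) = λ^7e^(−31.31λ), i.e. Gamma(8, 31.31).
Mode = (a−1)/b = 7/31.31 ≈ 0.2236.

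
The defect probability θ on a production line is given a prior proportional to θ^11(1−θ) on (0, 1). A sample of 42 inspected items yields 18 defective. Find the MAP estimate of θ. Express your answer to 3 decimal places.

The prior density ∝ θ^11(1−θ)^1 is the kernel of Beta(12, 2).
Data: 18 successes in 42 trials. The binomial likelihood contributes θ^18(1−θ)^24, so the posterior is Beta(12+18, 2+24) = Beta(30, 26).
For Beta(a, b) with a, b > 1 the mode is (a−1)/(a+b−2) = 29/54 ≈ 0.537.

θ̂_MAP = 0.537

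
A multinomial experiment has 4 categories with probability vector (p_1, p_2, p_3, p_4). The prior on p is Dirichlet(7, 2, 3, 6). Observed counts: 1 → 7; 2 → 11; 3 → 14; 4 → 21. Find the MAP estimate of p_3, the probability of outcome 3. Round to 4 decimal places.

MAP estimate: 0.2388

The posterior is Dirichlet(αᵢ + nᵢ) = Dirichlet(14, 13, 17, 27).
For a Dirichlet(a₁,…,a_K) with all aᵢ > 1, the mode has j-th component (aⱼ − 1)/(Σaᵢ − K).
Here Σaᵢ = 71 and K = 4, so p_3 = (17 − 1)/(71 − 4) = 16/67 ≈ 0.2388.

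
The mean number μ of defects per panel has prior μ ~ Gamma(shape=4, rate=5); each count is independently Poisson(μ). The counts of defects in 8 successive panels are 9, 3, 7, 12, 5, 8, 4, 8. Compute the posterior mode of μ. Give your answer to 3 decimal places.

μ̂_MAP = 4.538

Σxᵢ = 9+3+7+12+5+8+4+8 = 56, with n = 8.
Posterior ∝ μ^3e^(−5μ) · μ^56e^(−8μ) = μ^59e^(−13μ), i.e. Gamma(shape=60, rate=13).
The mode of a Gamma(a, b) with a ≥ 1 (shape–rate) is (a−1)/b = 59/13 ≈ 4.538.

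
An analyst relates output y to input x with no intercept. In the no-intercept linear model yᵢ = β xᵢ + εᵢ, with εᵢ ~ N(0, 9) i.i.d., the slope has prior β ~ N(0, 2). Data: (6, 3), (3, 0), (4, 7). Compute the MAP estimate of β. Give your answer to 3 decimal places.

log p(β | y) = −Σ(yᵢ − βxᵢ)²/(2·9) − β²/(2·2) + const.
Setting the derivative to zero: Σxᵢ(yᵢ − βxᵢ)/9 − β/2 = 0, so β = Σxᵢyᵢ / (Σxᵢ² + σ²/τ²).
Σxᵢyᵢ = 6·3 + 3·0 + 4·7 = 46; Σxᵢ² = 61; σ²/τ² = 4.5.
β̂_MAP = 46 / (61 + 4.5) = 46/65.5 ≈ 0.702.

β̂_MAP = 0.702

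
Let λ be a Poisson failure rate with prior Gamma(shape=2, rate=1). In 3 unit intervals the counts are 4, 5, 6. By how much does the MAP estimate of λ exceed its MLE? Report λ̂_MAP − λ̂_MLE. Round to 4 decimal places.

Σxᵢ = 15. Posterior is Gamma(17, 4); MAP = (17−1)/4 = 16/4 ≈ 4.00000.
MLE = x̄ = 15/3 ≈ 5.00000.
Difference = 16/4 − 15/3 = -1 ≈ -1.0000.

MAP − MLE = -1.0000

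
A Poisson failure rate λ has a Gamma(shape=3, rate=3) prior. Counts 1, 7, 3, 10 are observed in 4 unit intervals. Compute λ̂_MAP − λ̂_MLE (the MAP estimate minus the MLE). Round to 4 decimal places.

MAP − MLE = -1.9643

Σxᵢ = 21. Posterior is Gamma(24, 7); MAP = (24−1)/7 = 23/7 ≈ 3.28571.
MLE = x̄ = 21/4 ≈ 5.25000.
Difference = 23/7 − 21/4 = -55/28 ≈ -1.9643.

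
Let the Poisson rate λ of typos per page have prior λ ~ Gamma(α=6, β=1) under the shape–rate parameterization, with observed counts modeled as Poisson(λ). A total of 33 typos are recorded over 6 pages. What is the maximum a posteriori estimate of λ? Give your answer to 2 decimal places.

λ̂_MAP = 5.43

Σxᵢ = 33, n = 6.
Posterior ∝ λ^5e^(−1λ) · λ^33e^(−6λ) = λ^38e^(−7λ), i.e. Gamma(shape=39, rate=7).
The mode of a Gamma(a, b) with a ≥ 1 (shape–rate) is (a−1)/b = 38/7 ≈ 5.43.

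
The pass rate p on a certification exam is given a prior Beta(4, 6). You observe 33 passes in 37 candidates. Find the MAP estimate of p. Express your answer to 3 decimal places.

Prior: Beta(4, 6).
Data: 33 successes in 37 trials. The binomial likelihood contributes p^33(1−p)^4, so the posterior is Beta(4+33, 6+4) = Beta(37, 10).
For Beta(a, b) with a, b > 1 the mode is (a−1)/(a+b−2) = 36/45 ≈ 0.800.

p̂_MAP = 0.800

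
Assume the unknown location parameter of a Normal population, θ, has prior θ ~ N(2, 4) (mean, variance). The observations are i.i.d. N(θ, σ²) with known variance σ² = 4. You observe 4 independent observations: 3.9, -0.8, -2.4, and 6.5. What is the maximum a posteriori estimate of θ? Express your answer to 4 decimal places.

θ̂_MAP = 1.8400

n = 4; x̄ = (3.9 + (-0.8) + (-2.4) + 6.5)/4 = 7.2/4 = 1.8.
For a Normal prior and Normal likelihood with known variance, the posterior is Normal; its mode equals its mean, the precision-weighted average.
Prior precision 1/σ₀² = 1/4 = 0.25; data precision n/σ² = 4/4 = 1.
θ̂ = (0.25·2 + 1·1.8) / (0.25 + 1) = 2.3/1.25 = 1.8400.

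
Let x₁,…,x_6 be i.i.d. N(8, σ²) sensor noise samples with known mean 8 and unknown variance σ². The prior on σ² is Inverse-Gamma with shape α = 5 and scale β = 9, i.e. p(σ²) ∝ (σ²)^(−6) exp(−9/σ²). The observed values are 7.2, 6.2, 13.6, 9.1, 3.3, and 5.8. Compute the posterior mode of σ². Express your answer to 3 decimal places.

σ̂²_MAP = 4.521

Sum of squared deviations about the known mean: SS = (7.2−8)² + (6.2−8)² + (13.6−8)² + (9.1−8)² + (3.3−8)² + (5.8−8)² = 63.38.
The Normal likelihood contributes (σ²)^(−n/2) exp(−SS/(2σ²)), so the posterior is Inverse-Gamma(α + n/2, β + SS/2) = Inverse-Gamma(8, 40.69).
The mode of Inverse-Gamma(a, b) is b/(a+1) = 40.69/9 ≈ 4.521.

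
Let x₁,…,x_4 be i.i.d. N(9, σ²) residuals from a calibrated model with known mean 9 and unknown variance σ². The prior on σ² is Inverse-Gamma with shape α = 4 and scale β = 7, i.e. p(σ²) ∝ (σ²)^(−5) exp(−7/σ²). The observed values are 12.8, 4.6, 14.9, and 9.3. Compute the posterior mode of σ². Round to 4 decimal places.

Sum of squared deviations about the known mean: SS = (12.8−9)² + (4.6−9)² + (14.9−9)² + (9.3−9)² = 68.7.
The Normal likelihood contributes (σ²)^(−n/2) exp(−SS/(2σ²)), so the posterior is Inverse-Gamma(α + n/2, β + SS/2) = Inverse-Gamma(6, 41.35).
The mode of Inverse-Gamma(a, b) is b/(a+1) = 41.35/7 ≈ 5.9071.

σ̂²_MAP = 5.9071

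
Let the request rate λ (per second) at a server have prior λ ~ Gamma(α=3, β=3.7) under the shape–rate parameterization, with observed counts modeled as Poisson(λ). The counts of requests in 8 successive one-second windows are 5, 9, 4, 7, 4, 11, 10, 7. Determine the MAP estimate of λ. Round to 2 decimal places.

λ̂_MAP = 5.04

Σxᵢ = 5+9+4+7+4+11+10+7 = 57, with n = 8.
Posterior ∝ λ^2e^(−3.7λ) · λ^57e^(−8λ) = λ^59e^(−11.7λ), i.e. Gamma(shape=60, rate=11.7).
The mode of a Gamma(a, b) with a ≥ 1 (shape–rate) is (a−1)/b = 59/11.7 ≈ 5.04.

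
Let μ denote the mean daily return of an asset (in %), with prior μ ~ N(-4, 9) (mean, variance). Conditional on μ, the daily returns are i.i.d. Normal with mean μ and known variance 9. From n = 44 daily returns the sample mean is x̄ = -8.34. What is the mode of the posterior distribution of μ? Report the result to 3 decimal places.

μ̂_MAP = -8.244

n = 44, x̄ = -8.34.
For a Normal prior and Normal likelihood with known variance, the posterior is Normal; its mode equals its mean, the precision-weighted average.
Prior precision 1/σ₀² = 1/9; data precision n/σ² = 44/9.
μ̂ = ((1/9)·(-4) + (44/9)·(-8.34)) / (1/9 + 44/9) = (-9274/225)/5 = -9274/1125 ≈ -8.244.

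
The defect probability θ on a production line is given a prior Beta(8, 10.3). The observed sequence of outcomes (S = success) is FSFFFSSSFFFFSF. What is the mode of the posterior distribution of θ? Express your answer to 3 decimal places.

Prior: Beta(8, 10.3).
Data: 5 successes in 14 trials (from the sequence). The binomial likelihood contributes θ^5(1−θ)^9, so the posterior is Beta(8+5, 10.3+9) = Beta(13, 19.3).
For Beta(a, b) with a, b > 1 the mode is (a−1)/(a+b−2) = 12/30.3 ≈ 0.396.

θ̂_MAP = 0.396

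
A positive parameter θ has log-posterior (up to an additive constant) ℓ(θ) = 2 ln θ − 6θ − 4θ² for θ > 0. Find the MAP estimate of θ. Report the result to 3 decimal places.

θ̂_MAP = 0.250

ℓ'(θ) = 2/θ − 6 − 8θ. Setting this to zero and multiplying by θ: 8θ² + 6θ − 2 = 0.
θ = (−6 + √(6² + 4·8·2)) / (2·8) = (−6 + √100) / 16 = (−6 + 10)/16 = 1/4.
ℓ''(θ) = −2/θ² − 8 < 0, confirming a maximum.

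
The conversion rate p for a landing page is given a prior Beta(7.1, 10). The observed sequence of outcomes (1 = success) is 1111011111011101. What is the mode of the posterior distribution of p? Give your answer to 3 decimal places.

p̂_MAP = 0.614

Prior: Beta(7.1, 10).
Data: 13 successes in 16 trials (from the sequence). The binomial likelihood contributes p^13(1−p)^3, so the posterior is Beta(7.1+13, 10+3) = Beta(20.1, 13).
For Beta(a, b) with a, b > 1 the mode is (a−1)/(a+b−2) = 19.1/31.1 ≈ 0.614.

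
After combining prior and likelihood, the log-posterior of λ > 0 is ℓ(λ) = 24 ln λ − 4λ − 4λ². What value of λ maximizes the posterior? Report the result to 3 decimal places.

λ̂_MAP = 1.500

ℓ'(λ) = 24/λ − 4 − 8λ. Setting this to zero and multiplying by λ: 8λ² + 4λ − 24 = 0.
λ = (−4 + √(4² + 4·8·24)) / (2·8) = (−4 + √784) / 16 = (−4 + 28)/16 = 3/2.
ℓ''(λ) = −24/λ² − 8 < 0, confirming a maximum.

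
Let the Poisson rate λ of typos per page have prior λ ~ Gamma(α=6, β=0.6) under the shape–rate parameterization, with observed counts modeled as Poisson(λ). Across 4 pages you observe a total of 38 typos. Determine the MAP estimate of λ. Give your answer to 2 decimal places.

λ̂_MAP = 9.35

Σxᵢ = 38, n = 4.
Posterior ∝ λ^5e^(−0.6λ) · λ^38e^(−4λ) = λ^43e^(−4.6λ), i.e. Gamma(shape=44, rate=4.6).
The mode of a Gamma(a, b) with a ≥ 1 (shape–rate) is (a−1)/b = 43/4.6 ≈ 9.35.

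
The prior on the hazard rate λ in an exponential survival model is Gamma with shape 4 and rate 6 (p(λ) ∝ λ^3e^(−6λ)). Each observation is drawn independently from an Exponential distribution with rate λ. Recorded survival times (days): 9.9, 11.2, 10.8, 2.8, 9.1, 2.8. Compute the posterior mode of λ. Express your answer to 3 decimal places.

λ̂_MAP = 0.171

The Exponential(rate=λ) likelihood is ∝ λ^n e^(−λΣtᵢ). Here n = 6 and Σtᵢ = 9.9 + 11.2 + 10.8 + 2.8 + 9.1 + 2.8 = 46.6.
Posterior ∝ λ^3e^(−6λ) · λ^6e^(−46.6λ) = λ^9e^(−52.6λ), i.e. Gamma(10, 52.6).
Mode = (a−1)/b = 9/52.6 ≈ 0.171.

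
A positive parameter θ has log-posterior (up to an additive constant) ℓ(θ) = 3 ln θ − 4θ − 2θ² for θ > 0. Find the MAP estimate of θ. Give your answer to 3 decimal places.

θ̂_MAP = 0.500

ℓ'(θ) = 3/θ − 4 − 4θ. Setting this to zero and multiplying by θ: 4θ² + 4θ − 3 = 0.
θ = (−4 + √(4² + 4·4·3)) / (2·4) = (−4 + √64) / 8 = (−4 + 8)/8 = 1/2.
ℓ''(θ) = −3/θ² − 4 < 0, confirming a maximum.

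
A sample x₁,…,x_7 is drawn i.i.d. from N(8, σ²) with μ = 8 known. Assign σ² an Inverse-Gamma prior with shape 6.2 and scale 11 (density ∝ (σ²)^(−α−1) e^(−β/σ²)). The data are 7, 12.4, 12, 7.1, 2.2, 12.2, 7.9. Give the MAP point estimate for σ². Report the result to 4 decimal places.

Sum of squared deviations about the known mean: SS = (7−8)² + (12.4−8)² + (12−8)² + (7.1−8)² + (2.2−8)² + (12.2−8)² + (7.9−8)² = 88.46.
The Normal likelihood contributes (σ²)^(−n/2) exp(−SS/(2σ²)), so the posterior is Inverse-Gamma(α + n/2, β + SS/2) = Inverse-Gamma(9.7, 55.23).
The mode of Inverse-Gamma(a, b) is b/(a+1) = 55.23/10.7 ≈ 5.1617.

σ̂²_MAP = 5.1617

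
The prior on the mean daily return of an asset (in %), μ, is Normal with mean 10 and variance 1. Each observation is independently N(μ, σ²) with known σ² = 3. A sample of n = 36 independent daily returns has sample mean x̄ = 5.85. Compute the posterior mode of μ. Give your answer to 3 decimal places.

n = 36, x̄ = 5.85.
For a Normal prior and Normal likelihood with known variance, the posterior is Normal; its mode equals its mean, the precision-weighted average.
Prior precision 1/σ₀² = 1/1 = 1; data precision n/σ² = 36/3 = 12.
μ̂ = (1·10 + 12·5.85) / (1 + 12) = 80.2/13 = 401/65 ≈ 6.169.

μ̂_MAP = 6.169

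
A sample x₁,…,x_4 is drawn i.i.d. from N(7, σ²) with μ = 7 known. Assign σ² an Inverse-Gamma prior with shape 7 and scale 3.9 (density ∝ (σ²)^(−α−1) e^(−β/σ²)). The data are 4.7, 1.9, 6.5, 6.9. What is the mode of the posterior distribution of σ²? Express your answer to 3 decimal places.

σ̂²_MAP = 1.968

Sum of squared deviations about the known mean: SS = (4.7−7)² + (1.9−7)² + (6.5−7)² + (6.9−7)² = 31.56.
The Normal likelihood contributes (σ²)^(−n/2) exp(−SS/(2σ²)), so the posterior is Inverse-Gamma(α + n/2, β + SS/2) = Inverse-Gamma(9, 19.68).
The mode of Inverse-Gamma(a, b) is b/(a+1) = 19.68/10 ≈ 1.968.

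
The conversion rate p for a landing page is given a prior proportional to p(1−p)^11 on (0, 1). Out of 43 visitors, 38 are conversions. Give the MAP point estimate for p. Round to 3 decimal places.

The prior density ∝ p(1−p)^11 is the kernel of Beta(2, 12).
Data: 38 successes in 43 trials. The binomial likelihood contributes p^38(1−p)^5, so the posterior is Beta(2+38, 12+5) = Beta(40, 17).
For Beta(a, b) with a, b > 1 the mode is (a−1)/(a+b−2) = 39/55 ≈ 0.709.

p̂_MAP = 0.709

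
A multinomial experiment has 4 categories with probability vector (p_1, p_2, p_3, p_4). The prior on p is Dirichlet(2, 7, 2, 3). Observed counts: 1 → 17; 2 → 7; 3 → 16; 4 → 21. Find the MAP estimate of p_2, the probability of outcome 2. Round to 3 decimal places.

The posterior is Dirichlet(αᵢ + nᵢ) = Dirichlet(19, 14, 18, 24).
For a Dirichlet(a₁,…,a_K) with all aᵢ > 1, the mode has j-th component (aⱼ − 1)/(Σaᵢ − K).
Here Σaᵢ = 75 and K = 4, so p_2 = (14 − 1)/(75 − 4) = 13/71 ≈ 0.183.

MAP estimate: 0.183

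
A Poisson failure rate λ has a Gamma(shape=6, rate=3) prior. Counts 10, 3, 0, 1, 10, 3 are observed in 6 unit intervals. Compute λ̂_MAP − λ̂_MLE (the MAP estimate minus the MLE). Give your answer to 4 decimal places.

Σxᵢ = 27. Posterior is Gamma(33, 9); MAP = (33−1)/9 = 32/9 ≈ 3.55556.
MLE = x̄ = 27/6 ≈ 4.50000.
Difference = 32/9 − 27/6 = -17/18 ≈ -0.9444.

MAP − MLE = -0.9444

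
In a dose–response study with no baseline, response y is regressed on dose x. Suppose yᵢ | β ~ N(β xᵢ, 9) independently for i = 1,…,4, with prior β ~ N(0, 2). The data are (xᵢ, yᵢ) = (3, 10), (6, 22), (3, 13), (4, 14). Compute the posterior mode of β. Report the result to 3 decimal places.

β̂_MAP = 3.450

log p(β | y) = −Σ(yᵢ − βxᵢ)²/(2·9) − β²/(2·2) + const.
Setting the derivative to zero: Σxᵢ(yᵢ − βxᵢ)/9 − β/2 = 0, so β = Σxᵢyᵢ / (Σxᵢ² + σ²/τ²).
Σxᵢyᵢ = 3·10 + 6·22 + 3·13 + 4·14 = 257; Σxᵢ² = 70; σ²/τ² = 4.5.
β̂_MAP = 257 / (70 + 4.5) = 257/74.5 ≈ 3.450.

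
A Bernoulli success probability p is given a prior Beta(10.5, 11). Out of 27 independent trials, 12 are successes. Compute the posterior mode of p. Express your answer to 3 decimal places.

p̂_MAP = 0.462

Prior: Beta(10.5, 11).
Data: 12 successes in 27 trials. The binomial likelihood contributes p^12(1−p)^15, so the posterior is Beta(10.5+12, 11+15) = Beta(22.5, 26).
For Beta(a, b) with a, b > 1 the mode is (a−1)/(a+b−2) = 21.5/46.5 ≈ 0.462.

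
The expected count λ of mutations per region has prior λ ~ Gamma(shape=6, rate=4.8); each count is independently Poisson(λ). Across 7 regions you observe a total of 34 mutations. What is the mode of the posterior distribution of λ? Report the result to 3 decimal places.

λ̂_MAP = 3.305

Σxᵢ = 34, n = 7.
Posterior ∝ λ^5e^(−4.8λ) · λ^34e^(−7λ) = λ^39e^(−11.8λ), i.e. Gamma(shape=40, rate=11.8).
The mode of a Gamma(a, b) with a ≥ 1 (shape–rate) is (a−1)/b = 39/11.8 ≈ 3.305.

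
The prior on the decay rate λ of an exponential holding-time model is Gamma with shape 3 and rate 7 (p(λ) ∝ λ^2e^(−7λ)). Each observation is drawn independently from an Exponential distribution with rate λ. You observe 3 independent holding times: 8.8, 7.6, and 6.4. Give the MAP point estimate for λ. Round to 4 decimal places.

The Exponential(rate=λ) likelihood is ∝ λ^n e^(−λΣtᵢ). Here n = 3 and Σtᵢ = 8.8 + 7.6 + 6.4 = 22.8.
Posterior ∝ λ^2e^(−7λ) · λ^3e^(−22.8λ) = λ^5e^(−29.8λ), i.e. Gamma(6, 29.8).
Mode = (a−1)/b = 5/29.8 ≈ 0.1678.

λ̂_MAP = 0.1678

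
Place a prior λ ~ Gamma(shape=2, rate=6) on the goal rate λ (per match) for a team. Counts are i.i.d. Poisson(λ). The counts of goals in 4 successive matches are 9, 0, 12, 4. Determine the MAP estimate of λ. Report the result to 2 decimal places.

Σxᵢ = 9+0+12+4 = 25, with n = 4.
Posterior ∝ λe^(−6λ) · λ^25e^(−4λ) = λ^26e^(−10λ), i.e. Gamma(shape=27, rate=10).
The mode of a Gamma(a, b) with a ≥ 1 (shape–rate) is (a−1)/b = 26/10 ≈ 2.60.

λ̂_MAP = 2.60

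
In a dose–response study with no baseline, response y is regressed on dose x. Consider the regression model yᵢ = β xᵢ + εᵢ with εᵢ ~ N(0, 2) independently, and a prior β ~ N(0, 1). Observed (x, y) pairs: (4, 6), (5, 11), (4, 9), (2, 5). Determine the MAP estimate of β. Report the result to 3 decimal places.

log p(β | y) = −Σ(yᵢ − βxᵢ)²/(2·2) − β²/(2·1) + const.
Setting the derivative to zero: Σxᵢ(yᵢ − βxᵢ)/2 − β/1 = 0, so β = Σxᵢyᵢ / (Σxᵢ² + σ²/τ²).
Σxᵢyᵢ = 4·6 + 5·11 + 4·9 + 2·5 = 125; Σxᵢ² = 61; σ²/τ² = 2.
β̂_MAP = 125 / (61 + 2) = 125/63 ≈ 1.984.

β̂_MAP = 1.984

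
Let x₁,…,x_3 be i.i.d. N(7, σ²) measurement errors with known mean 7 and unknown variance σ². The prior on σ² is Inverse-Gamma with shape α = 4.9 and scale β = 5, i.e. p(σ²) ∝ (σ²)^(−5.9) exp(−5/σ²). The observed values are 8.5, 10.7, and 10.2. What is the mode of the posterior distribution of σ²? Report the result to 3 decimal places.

Sum of squared deviations about the known mean: SS = (8.5−7)² + (10.7−7)² + (10.2−7)² = 26.18.
The Normal likelihood contributes (σ²)^(−n/2) exp(−SS/(2σ²)), so the posterior is Inverse-Gamma(α + n/2, β + SS/2) = Inverse-Gamma(6.4, 18.09).
The mode of Inverse-Gamma(a, b) is b/(a+1) = 18.09/7.4 ≈ 2.445.

σ̂²_MAP = 2.445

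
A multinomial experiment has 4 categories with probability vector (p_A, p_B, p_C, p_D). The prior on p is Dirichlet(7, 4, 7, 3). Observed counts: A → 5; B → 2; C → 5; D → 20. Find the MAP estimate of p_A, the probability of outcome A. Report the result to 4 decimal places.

MAP estimate of p_A = 0.2245

The posterior is Dirichlet(αᵢ + nᵢ) = Dirichlet(12, 6, 12, 23).
For a Dirichlet(a₁,…,a_K) with all aᵢ > 1, the mode has j-th component (aⱼ − 1)/(Σaᵢ − K).
Here Σaᵢ = 53 and K = 4, so p_A = (12 − 1)/(53 − 4) = 11/49 ≈ 0.2245.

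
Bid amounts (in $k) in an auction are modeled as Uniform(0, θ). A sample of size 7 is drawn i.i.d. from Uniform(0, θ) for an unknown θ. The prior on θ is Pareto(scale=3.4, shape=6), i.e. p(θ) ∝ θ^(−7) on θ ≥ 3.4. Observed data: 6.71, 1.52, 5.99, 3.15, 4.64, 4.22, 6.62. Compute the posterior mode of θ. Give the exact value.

θ̂_MAP = 6.71

The Uniform(0, θ) likelihood is θ^(−n) for θ ≥ max(xᵢ), zero otherwise. Here max(xᵢ) = 6.71.
Posterior ∝ θ^(−7) · θ^(−7) = θ^(−14) on θ ≥ max(3.4, 6.71) = 6.71.
This density is strictly decreasing in θ, so the posterior mode lies at the lower boundary of the support.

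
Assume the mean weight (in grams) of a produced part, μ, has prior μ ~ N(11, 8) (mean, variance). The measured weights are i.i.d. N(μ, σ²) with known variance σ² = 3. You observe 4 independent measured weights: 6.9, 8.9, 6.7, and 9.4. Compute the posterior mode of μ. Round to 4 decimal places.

n = 4; x̄ = (6.9 + 8.9 + 6.7 + 9.4)/4 = 31.9/4 = 7.975.
For a Normal prior and Normal likelihood with known variance, the posterior is Normal; its mode equals its mean, the precision-weighted average.
Prior precision 1/σ₀² = 1/8 = 0.125; data precision n/σ² = 4/3.
μ̂ = (0.125·11 + (4/3)·7.975) / (0.125 + 4/3) = (1441/120)/(35/24) = 1441/175 ≈ 8.2343.

μ̂_MAP = 8.2343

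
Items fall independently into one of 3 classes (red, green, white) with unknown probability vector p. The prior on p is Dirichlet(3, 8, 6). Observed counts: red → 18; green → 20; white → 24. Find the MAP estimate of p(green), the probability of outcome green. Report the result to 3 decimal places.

MAP estimate of p(green) = 0.355

The posterior is Dirichlet(αᵢ + nᵢ) = Dirichlet(21, 28, 30).
For a Dirichlet(a₁,…,a_K) with all aᵢ > 1, the mode has j-th component (aⱼ − 1)/(Σaᵢ − K).
Here Σaᵢ = 79 and K = 3, so p(green) = (28 − 1)/(79 − 3) = 27/76 ≈ 0.355.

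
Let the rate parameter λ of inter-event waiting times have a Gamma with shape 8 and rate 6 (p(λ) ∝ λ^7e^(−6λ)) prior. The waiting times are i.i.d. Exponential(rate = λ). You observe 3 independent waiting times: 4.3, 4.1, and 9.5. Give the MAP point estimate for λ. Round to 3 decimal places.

λ̂_MAP = 0.418

The Exponential(rate=λ) likelihood is ∝ λ^n e^(−λΣtᵢ). Here n = 3 and Σtᵢ = 4.3 + 4.1 + 9.5 = 17.9.
Posterior ∝ λ^7e^(−6λ) · λ^3e^(−17.9λ) = λ^10e^(−23.9λ), i.e. Gamma(11, 23.9).
Mode = (a−1)/b = 10/23.9 ≈ 0.418.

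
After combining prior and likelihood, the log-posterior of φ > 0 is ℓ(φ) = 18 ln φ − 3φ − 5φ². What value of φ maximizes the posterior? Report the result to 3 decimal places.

ℓ'(φ) = 18/φ − 3 − 10φ. Setting this to zero and multiplying by φ: 10φ² + 3φ − 18 = 0.
φ = (−3 + √(3² + 4·10·18)) / (2·10) = (−3 + √729) / 20 = (−3 + 27)/20 = 6/5.
ℓ''(φ) = −18/φ² − 10 < 0, confirming a maximum.

φ̂_MAP = 1.200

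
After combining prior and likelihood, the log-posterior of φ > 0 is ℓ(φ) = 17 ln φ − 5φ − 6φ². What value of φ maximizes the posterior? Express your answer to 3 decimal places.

φ̂_MAP = 1.000

ℓ'(φ) = 17/φ − 5 − 12φ. Setting this to zero and multiplying by φ: 12φ² + 5φ − 17 = 0.
φ = (−5 + √(5² + 4·12·17)) / (2·12) = (−5 + √841) / 24 = (−5 + 29)/24 = 1.
ℓ''(φ) = −17/φ² − 12 < 0, confirming a maximum.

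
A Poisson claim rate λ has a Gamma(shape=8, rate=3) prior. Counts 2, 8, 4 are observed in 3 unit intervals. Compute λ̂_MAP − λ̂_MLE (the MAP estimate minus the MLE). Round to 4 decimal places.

MAP − MLE = -1.1667

Σxᵢ = 14. Posterior is Gamma(22, 6); MAP = (22−1)/6 = 21/6 ≈ 3.50000.
MLE = x̄ = 14/3 ≈ 4.66667.
Difference = 21/6 − 14/3 = -7/6 ≈ -1.1667.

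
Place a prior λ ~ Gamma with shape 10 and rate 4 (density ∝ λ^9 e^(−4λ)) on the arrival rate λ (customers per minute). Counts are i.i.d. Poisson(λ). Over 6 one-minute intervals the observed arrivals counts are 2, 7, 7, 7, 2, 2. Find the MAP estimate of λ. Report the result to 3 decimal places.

λ̂_MAP = 3.600

Σxᵢ = 2+7+7+7+2+2 = 27, with n = 6.
Posterior ∝ λ^9e^(−4λ) · λ^27e^(−6λ) = λ^36e^(−10λ), i.e. Gamma(shape=37, rate=10).
The mode of a Gamma(a, b) with a ≥ 1 (shape–rate) is (a−1)/b = 36/10 ≈ 3.600.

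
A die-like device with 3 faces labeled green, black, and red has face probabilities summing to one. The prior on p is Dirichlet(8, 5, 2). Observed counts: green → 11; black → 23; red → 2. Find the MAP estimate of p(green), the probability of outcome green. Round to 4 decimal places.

MAP estimate of p(green) = 0.3750

The posterior is Dirichlet(αᵢ + nᵢ) = Dirichlet(19, 28, 4).
For a Dirichlet(a₁,…,a_K) with all aᵢ > 1, the mode has j-th component (aⱼ − 1)/(Σaᵢ − K).
Here Σaᵢ = 51 and K = 3, so p(green) = (19 − 1)/(51 − 3) = 18/48 ≈ 0.3750.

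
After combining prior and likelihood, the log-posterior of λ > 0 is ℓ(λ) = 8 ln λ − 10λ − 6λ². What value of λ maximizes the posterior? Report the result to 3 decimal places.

ℓ'(λ) = 8/λ − 10 − 12λ. Setting this to zero and multiplying by λ: 12λ² + 10λ − 8 = 0.
λ = (−10 + √(10² + 4·12·8)) / (2·12) = (−10 + √484) / 24 = (−10 + 22)/24 = 1/2.
ℓ''(λ) = −8/λ² − 12 < 0, confirming a maximum.

λ̂_MAP = 0.500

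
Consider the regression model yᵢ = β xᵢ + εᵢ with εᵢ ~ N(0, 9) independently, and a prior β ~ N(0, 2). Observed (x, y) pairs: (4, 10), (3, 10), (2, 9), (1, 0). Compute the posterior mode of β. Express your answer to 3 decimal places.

β̂_MAP = 2.551

log p(β | y) = −Σ(yᵢ − βxᵢ)²/(2·9) − β²/(2·2) + const.
Setting the derivative to zero: Σxᵢ(yᵢ − βxᵢ)/9 − β/2 = 0, so β = Σxᵢyᵢ / (Σxᵢ² + σ²/τ²).
Σxᵢyᵢ = 4·10 + 3·10 + 2·9 + 1·0 = 88; Σxᵢ² = 30; σ²/τ² = 4.5.
β̂_MAP = 88 / (30 + 4.5) = 88/34.5 ≈ 2.551.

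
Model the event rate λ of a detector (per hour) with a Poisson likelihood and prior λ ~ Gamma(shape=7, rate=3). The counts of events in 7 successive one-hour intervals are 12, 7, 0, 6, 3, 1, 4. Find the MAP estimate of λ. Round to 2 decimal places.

Σxᵢ = 12+7+0+6+3+1+4 = 33, with n = 7.
Posterior ∝ λ^6e^(−3λ) · λ^33e^(−7λ) = λ^39e^(−10λ), i.e. Gamma(shape=40, rate=10).
The mode of a Gamma(a, b) with a ≥ 1 (shape–rate) is (a−1)/b = 39/10 ≈ 3.90.

λ̂_MAP = 3.90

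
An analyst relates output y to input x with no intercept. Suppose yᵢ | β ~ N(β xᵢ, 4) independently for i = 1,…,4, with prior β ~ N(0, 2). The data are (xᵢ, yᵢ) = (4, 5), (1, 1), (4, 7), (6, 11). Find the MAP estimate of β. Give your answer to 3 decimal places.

β̂_MAP = 1.620

log p(β | y) = −Σ(yᵢ − βxᵢ)²/(2·4) − β²/(2·2) + const.
Setting the derivative to zero: Σxᵢ(yᵢ − βxᵢ)/4 − β/2 = 0, so β = Σxᵢyᵢ / (Σxᵢ² + σ²/τ²).
Σxᵢyᵢ = 4·5 + 1·1 + 4·7 + 6·11 = 115; Σxᵢ² = 69; σ²/τ² = 2.
β̂_MAP = 115 / (69 + 2) = 115/71 ≈ 1.620.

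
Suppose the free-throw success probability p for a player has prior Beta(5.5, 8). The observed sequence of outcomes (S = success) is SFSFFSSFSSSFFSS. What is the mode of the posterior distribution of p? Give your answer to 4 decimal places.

Prior: Beta(5.5, 8).
Data: 9 successes in 15 trials (from the sequence). The binomial likelihood contributes p^9(1−p)^6, so the posterior is Beta(5.5+9, 8+6) = Beta(14.5, 14).
For Beta(a, b) with a, b > 1 the mode is (a−1)/(a+b−2) = 13.5/26.5 ≈ 0.5094.

p̂_MAP = 0.5094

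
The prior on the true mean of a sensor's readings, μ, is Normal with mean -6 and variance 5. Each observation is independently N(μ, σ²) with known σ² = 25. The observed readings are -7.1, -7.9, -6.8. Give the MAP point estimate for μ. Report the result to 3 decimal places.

μ̂_MAP = -6.475

n = 3; x̄ = ((-7.1) + (-7.9) + (-6.8))/3 = -21.8/3 = -109/15 ≈ -7.2667.
For a Normal prior and Normal likelihood with known variance, the posterior is Normal; its mode equals its mean, the precision-weighted average.
Prior precision 1/σ₀² = 1/5 = 0.2; data precision n/σ² = 3/25 = 0.12.
μ̂ = (0.2·(-6) + 0.12·(-109/15)) / (0.2 + 0.12) = (-2.072)/0.32 = -6.475.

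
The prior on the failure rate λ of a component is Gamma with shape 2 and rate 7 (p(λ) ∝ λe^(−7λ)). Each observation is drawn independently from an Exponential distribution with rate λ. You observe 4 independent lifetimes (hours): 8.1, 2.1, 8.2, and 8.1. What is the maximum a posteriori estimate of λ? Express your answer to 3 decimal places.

λ̂_MAP = 0.149

The Exponential(rate=λ) likelihood is ∝ λ^n e^(−λΣtᵢ). Here n = 4 and Σtᵢ = 8.1 + 2.1 + 8.2 + 8.1 = 26.5.
Posterior ∝ λe^(−7λ) · λ^4e^(−26.5λ) = λ^5e^(−33.5λ), i.e. Gamma(6, 33.5).
Mode = (a−1)/b = 5/33.5 ≈ 0.149.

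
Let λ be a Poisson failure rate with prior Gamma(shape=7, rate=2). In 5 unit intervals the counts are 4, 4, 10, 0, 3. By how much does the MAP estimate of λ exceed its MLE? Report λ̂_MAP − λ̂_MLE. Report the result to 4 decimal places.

MAP − MLE = -0.3429

Σxᵢ = 21. Posterior is Gamma(28, 7); MAP = (28−1)/7 = 27/7 ≈ 3.85714.
MLE = x̄ = 21/5 ≈ 4.20000.
Difference = 27/7 − 21/5 = -12/35 ≈ -0.3429.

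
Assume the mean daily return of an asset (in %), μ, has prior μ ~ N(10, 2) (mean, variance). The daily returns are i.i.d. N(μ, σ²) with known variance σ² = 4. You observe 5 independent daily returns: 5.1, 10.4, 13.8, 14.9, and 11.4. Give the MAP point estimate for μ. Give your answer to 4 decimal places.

μ̂_MAP = 10.8000

n = 5; x̄ = (5.1 + 10.4 + 13.8 + 14.9 + 11.4)/5 = 55.6/5 = 11.12.
For a Normal prior and Normal likelihood with known variance, the posterior is Normal; its mode equals its mean, the precision-weighted average.
Prior precision 1/σ₀² = 1/2 = 0.5; data precision n/σ² = 5/4 = 1.25.
μ̂ = (0.5·10 + 1.25·11.12) / (0.5 + 1.25) = 18.9/1.75 = 10.8000.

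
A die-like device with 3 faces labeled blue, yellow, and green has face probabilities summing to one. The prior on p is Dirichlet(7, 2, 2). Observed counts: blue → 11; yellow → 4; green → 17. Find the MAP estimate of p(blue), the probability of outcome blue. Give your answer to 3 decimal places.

The posterior is Dirichlet(αᵢ + nᵢ) = Dirichlet(18, 6, 19).
For a Dirichlet(a₁,…,a_K) with all aᵢ > 1, the mode has j-th component (aⱼ − 1)/(Σaᵢ − K).
Here Σaᵢ = 43 and K = 3, so p(blue) = (18 − 1)/(43 − 3) = 17/40 ≈ 0.425.

MAP estimate of p(blue) = 0.425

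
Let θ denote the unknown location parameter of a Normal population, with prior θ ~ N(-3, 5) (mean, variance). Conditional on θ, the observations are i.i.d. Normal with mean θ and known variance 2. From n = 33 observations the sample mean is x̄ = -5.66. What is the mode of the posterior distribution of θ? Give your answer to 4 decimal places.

θ̂_MAP = -5.6281

n = 33, x̄ = -5.66.
For a Normal prior and Normal likelihood with known variance, the posterior is Normal; its mode equals its mean, the precision-weighted average.
Prior precision 1/σ₀² = 1/5 = 0.2; data precision n/σ² = 33/2 = 16.5.
θ̂ = (0.2·(-3) + 16.5·(-5.66)) / (0.2 + 16.5) = (-93.99)/16.7 = -9399/1670 ≈ -5.6281.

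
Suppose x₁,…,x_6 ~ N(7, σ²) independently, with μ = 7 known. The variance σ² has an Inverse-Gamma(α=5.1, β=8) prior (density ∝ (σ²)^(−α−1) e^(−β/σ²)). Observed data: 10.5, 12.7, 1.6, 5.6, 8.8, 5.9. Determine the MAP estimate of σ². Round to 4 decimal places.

Sum of squared deviations about the known mean: SS = (10.5−7)² + (12.7−7)² + (1.6−7)² + (5.6−7)² + (8.8−7)² + (5.9−7)² = 80.31.
The Normal likelihood contributes (σ²)^(−n/2) exp(−SS/(2σ²)), so the posterior is Inverse-Gamma(α + n/2, β + SS/2) = Inverse-Gamma(8.1, 48.155).
The mode of Inverse-Gamma(a, b) is b/(a+1) = 48.155/9.1 ≈ 5.2918.

σ̂²_MAP = 5.2918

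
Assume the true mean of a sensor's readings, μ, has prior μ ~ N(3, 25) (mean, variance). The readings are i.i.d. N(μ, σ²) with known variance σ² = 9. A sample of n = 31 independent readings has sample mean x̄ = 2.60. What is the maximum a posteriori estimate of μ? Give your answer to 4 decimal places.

n = 31, x̄ = 2.60.
For a Normal prior and Normal likelihood with known variance, the posterior is Normal; its mode equals its mean, the precision-weighted average.
Prior precision 1/σ₀² = 1/25 = 0.04; data precision n/σ² = 31/9.
μ̂ = (0.04·3 + (31/9)·2.6) / (0.04 + 31/9) = (2042/225)/(784/225) = 1021/392 ≈ 2.6046.

μ̂_MAP = 2.6046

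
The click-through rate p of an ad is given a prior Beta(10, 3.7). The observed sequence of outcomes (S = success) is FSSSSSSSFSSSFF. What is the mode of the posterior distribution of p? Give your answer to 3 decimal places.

Prior: Beta(10, 3.7).
Data: 10 successes in 14 trials (from the sequence). The binomial likelihood contributes p^10(1−p)^4, so the posterior is Beta(10+10, 3.7+4) = Beta(20, 7.7).
For Beta(a, b) with a, b > 1 the mode is (a−1)/(a+b−2) = 19/25.7 ≈ 0.739.

p̂_MAP = 0.739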